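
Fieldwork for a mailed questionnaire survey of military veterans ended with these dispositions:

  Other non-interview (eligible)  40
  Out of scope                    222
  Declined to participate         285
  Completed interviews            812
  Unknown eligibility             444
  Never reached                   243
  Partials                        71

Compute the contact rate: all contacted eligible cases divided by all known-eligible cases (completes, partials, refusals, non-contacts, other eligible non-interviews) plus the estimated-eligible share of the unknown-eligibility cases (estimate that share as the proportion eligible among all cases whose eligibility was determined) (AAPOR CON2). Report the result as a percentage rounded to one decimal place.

Num: 812 + 71 + 285 + 40 = 1208
Known eligible: 812 + 71 + 285 + 243 + 40 = 1451
e = 1451 / (1451 + 222) = 1451 / 1673 = 0.8673
Eligible share of unknowns: 0.8673 × 444 = 385.08
Base: 1451 + 385.08 = 1836.08
CON2 = 1208 / 1836.08 = 0.6579

65.8%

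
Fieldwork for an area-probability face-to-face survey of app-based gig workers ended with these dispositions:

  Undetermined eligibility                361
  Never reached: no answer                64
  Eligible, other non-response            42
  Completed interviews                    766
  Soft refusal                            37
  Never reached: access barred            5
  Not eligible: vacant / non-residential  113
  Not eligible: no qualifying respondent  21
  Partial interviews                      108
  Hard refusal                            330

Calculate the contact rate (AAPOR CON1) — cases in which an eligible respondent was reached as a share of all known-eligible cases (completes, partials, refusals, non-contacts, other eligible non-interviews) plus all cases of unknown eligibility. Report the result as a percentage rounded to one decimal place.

74.9%

Refused = 330 + 37 = 367
No contact after all attempts = 64 + 5 = 69
Ineligible = 21 + 113 = 134
Num: 766 + 108 + 367 + 42 = 1283
Denom: 766 + 108 + 367 + 69 + 42 + 361 = 1713
CON1 = 1283 / 1713 = 0.7490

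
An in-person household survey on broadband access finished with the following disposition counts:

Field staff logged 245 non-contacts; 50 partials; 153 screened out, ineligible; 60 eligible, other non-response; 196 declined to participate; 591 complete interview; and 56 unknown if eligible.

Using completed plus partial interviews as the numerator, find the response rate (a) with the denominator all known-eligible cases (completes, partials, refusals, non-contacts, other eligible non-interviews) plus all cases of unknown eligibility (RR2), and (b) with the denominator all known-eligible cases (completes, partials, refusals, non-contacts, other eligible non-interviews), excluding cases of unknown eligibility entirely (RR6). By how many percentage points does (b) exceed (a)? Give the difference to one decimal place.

Top: 591 + 50 = 641
Denominator: 591 + 50 + 196 + 245 + 60 + 56 = 1198
RR2 = 641 / 1198 = 0.5351
Denominator: 591 + 50 + 196 + 245 + 60 = 1142
RR6 = 641 / 1142 = 0.5613
Difference = 56.13 − 53.51 = 2.62 percentage points

2.6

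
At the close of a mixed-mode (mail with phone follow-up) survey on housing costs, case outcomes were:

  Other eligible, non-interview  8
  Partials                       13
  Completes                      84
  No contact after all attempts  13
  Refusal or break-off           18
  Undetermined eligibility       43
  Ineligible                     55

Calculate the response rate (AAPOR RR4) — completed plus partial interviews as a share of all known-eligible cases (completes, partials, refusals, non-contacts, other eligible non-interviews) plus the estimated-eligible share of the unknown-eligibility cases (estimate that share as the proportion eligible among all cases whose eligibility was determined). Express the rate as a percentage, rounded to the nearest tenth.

58.2%

Top → 84 + 13 = 97
Eligible (known) → 84 + 13 + 18 + 13 + 8 = 136
e = 136 / (136 + 55) = 136 / 191 = 0.7120
Eligible share of unknowns → 0.7120 × 43 = 30.62
Base → 136 + 30.62 = 166.62
RR4 = 97 / 166.62 = 0.5822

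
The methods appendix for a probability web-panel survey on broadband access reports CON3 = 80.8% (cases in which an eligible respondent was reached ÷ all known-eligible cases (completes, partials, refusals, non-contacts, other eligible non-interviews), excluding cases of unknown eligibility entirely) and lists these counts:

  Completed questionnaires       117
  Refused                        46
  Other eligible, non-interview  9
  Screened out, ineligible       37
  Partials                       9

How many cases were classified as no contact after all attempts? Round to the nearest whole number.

43

Numerator → 117 + 9 + 46 + 9 = 181
CON3 = 181 / D = 0.808
D = 181 / 0.808 = 224.0
Remaining denominator categories sum to 181
no contact after all attempts = 224.0 − 181 ≈ 43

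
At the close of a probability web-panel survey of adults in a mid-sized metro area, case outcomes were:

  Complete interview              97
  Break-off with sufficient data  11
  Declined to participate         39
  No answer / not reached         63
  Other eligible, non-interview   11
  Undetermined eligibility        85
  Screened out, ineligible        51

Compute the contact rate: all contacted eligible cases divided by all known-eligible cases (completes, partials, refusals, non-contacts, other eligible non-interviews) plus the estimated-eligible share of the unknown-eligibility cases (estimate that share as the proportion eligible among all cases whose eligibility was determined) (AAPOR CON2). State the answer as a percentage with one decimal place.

Top: 97 + 11 + 39 + 11 = 158
Determined eligible: 97 + 11 + 39 + 63 + 11 = 221
e = 221 / (221 + 51) = 221 / 272 = 0.8125
e × U: 0.8125 × 85 = 69.06
Denom: 221 + 69.06 = 290.06
CON2 = 158 / 290.06 = 0.5447

54.5%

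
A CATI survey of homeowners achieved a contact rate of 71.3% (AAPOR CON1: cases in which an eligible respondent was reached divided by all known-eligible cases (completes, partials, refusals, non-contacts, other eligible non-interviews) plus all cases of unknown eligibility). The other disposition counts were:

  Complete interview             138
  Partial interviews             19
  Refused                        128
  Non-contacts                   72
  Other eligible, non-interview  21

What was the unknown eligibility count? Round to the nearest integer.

51

Num: 138 + 19 + 128 + 21 = 306
CON1 = 306 / D = 0.713
D = 306 / 0.713 = 429.2
Remaining denominator categories sum to 378
unknown eligibility = 429.2 − 378 ≈ 51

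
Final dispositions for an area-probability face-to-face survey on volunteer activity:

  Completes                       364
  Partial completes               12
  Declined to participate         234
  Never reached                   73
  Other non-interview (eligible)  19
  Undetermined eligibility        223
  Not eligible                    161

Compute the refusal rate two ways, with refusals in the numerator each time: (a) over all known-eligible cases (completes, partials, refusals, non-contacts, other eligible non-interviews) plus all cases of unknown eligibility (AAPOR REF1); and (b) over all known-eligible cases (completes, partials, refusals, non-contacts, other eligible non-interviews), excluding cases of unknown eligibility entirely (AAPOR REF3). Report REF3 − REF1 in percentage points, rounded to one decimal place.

8.0

Top: 234
Denominator: 364 + 12 + 234 + 73 + 19 + 223 = 925
REF1 = 234 / 925 = 0.2530
Denominator: 364 + 12 + 234 + 73 + 19 = 702
REF3 = 234 / 702 = 0.3333
Difference = 33.33 − 25.30 = 8.03 percentage points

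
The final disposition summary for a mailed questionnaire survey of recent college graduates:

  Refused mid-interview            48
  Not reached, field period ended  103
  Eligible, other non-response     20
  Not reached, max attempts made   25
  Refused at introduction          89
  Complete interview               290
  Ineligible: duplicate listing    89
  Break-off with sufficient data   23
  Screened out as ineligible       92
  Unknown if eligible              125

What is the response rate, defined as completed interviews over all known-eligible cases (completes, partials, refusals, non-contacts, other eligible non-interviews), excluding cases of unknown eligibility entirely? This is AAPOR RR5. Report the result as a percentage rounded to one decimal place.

Refused = 89 + 48 = 137
Non-contacts = 103 + 25 = 128
Not eligible = 92 + 89 = 181
Num → 290
Base → 290 + 23 + 137 + 128 + 20 = 598
RR5 = 290 / 598 = 0.4849

48.5%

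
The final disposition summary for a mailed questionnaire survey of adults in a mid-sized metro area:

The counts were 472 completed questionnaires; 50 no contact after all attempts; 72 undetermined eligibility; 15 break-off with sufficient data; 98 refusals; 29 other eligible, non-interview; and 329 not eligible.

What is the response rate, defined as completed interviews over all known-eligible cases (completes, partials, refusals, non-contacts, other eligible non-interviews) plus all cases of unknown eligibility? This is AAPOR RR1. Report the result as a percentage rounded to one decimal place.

64.1%

Num = 472
Denominator = 472 + 15 + 98 + 50 + 29 + 72 = 736
RR1 = 472 / 736 = 0.6413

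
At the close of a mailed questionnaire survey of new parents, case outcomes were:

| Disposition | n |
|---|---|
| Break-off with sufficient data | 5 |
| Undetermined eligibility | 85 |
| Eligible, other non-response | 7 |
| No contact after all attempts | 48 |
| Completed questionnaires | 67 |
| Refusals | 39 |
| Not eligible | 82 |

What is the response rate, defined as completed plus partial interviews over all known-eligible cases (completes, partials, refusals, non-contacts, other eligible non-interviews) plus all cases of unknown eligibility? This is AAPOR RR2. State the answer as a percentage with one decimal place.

Top → 67 + 5 = 72
Denominator → 67 + 5 + 39 + 48 + 7 + 85 = 251
RR2 = 72 / 251 = 0.2869

28.7%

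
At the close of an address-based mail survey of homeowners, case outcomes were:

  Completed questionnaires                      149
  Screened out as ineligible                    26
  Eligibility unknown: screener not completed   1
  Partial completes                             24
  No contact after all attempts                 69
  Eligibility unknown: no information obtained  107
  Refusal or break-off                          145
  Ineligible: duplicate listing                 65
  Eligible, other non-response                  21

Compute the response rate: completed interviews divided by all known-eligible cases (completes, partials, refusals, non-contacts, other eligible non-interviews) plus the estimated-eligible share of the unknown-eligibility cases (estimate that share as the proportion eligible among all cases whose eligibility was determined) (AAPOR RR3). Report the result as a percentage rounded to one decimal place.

30.0%

Undetermined eligibility = 1 + 107 = 108
Out of scope = 26 + 65 = 91
Top: 149
Determined eligible: 149 + 24 + 145 + 69 + 21 = 408
e = 408 / (408 + 91) = 408 / 499 = 0.8176
Estimated eligible among unknowns: 0.8176 × 108 = 88.30
Denominator: 408 + 88.30 = 496.30
RR3 = 149 / 496.30 = 0.3002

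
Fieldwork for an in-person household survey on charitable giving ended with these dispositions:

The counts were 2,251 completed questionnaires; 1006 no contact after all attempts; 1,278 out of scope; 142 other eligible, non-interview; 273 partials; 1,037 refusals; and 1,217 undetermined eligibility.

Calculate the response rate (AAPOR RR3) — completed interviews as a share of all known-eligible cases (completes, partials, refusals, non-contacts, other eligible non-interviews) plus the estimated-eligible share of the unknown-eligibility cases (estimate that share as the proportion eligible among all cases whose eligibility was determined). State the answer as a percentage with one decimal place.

Numerator → 2251
Eligible (known) → 2251 + 273 + 1037 + 1006 + 142 = 4709
e = 4709 / (4709 + 1278) = 4709 / 5987 = 0.7865
Estimated eligible among unknowns → 0.7865 × 1217 = 957.17
Base → 4709 + 957.17 = 5666.17
RR3 = 2251 / 5666.17 = 0.3973

39.7%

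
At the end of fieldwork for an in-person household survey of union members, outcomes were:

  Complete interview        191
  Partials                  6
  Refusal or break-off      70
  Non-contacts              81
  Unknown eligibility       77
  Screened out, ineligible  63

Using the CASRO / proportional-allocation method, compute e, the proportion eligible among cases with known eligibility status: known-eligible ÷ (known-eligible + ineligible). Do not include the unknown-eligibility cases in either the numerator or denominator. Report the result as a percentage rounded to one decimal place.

Eligible (known) → 191 + 6 + 70 + 81 = 348
e = 348 / (348 + 63) = 348 / 411 = 0.8467

84.7%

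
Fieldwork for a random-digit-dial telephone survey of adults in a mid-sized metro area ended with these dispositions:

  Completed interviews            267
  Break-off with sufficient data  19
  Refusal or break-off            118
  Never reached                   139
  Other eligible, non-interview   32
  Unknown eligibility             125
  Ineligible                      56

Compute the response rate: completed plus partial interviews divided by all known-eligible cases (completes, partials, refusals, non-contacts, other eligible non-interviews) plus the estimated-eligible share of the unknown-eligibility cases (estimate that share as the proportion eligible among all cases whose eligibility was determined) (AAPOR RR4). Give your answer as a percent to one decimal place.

41.5%

Numerator = 267 + 19 = 286
Eligible (known) = 267 + 19 + 118 + 139 + 32 = 575
e = 575 / (575 + 56) = 575 / 631 = 0.9113
Eligible share of unknowns = 0.9113 × 125 = 113.91
Denom = 575 + 113.91 = 688.91
RR4 = 286 / 688.91 = 0.4151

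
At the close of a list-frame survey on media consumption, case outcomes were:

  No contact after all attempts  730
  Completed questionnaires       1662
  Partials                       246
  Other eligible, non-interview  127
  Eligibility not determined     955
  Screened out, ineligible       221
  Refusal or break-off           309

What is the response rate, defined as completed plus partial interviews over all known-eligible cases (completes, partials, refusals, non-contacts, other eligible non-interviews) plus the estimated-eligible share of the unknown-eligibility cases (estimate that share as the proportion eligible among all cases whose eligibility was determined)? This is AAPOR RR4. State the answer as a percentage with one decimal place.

48.1%

Top → 1662 + 246 = 1908
Determined eligible → 1662 + 246 + 309 + 730 + 127 = 3074
e = 3074 / (3074 + 221) = 3074 / 3295 = 0.9329
e × U → 0.9329 × 955 = 890.92
Denom → 3074 + 890.92 = 3964.92
RR4 = 1908 / 3964.92 = 0.4812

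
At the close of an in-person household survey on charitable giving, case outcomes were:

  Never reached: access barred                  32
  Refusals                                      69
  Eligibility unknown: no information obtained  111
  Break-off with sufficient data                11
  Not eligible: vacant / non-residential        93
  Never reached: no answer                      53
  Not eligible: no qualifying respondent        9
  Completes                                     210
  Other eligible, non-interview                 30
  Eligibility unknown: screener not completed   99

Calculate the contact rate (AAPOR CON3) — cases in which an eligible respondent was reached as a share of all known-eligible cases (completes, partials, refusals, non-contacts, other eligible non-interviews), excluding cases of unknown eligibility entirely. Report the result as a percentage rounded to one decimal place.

79.0%

No contact after all attempts = 53 + 32 = 85
Undetermined eligibility = 99 + 111 = 210
Ineligible = 9 + 93 = 102
Num: 210 + 11 + 69 + 30 = 320
Denominator: 210 + 11 + 69 + 85 + 30 = 405
CON3 = 320 / 405 = 0.7901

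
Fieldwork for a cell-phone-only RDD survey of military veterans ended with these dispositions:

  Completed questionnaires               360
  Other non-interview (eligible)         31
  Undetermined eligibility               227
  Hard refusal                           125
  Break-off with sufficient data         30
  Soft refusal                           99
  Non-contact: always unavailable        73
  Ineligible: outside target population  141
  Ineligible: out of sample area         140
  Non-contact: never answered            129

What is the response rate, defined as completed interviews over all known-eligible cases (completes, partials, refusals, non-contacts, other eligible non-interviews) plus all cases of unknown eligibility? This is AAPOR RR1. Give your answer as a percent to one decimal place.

Refusal or break-off = 125 + 99 = 224
No answer / not reached = 129 + 73 = 202
Screened out, ineligible = 141 + 140 = 281
Numerator → 360
Denominator → 360 + 30 + 224 + 202 + 31 + 227 = 1074
RR1 = 360 / 1074 = 0.3352

33.5%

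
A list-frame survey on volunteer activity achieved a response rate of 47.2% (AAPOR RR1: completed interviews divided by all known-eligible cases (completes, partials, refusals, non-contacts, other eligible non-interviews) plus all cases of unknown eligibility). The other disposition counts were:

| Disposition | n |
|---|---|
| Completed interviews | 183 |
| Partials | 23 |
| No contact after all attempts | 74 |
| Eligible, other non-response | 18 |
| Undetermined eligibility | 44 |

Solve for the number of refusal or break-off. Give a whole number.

46

RR1 = 183 / D = 0.472
D = 183 / 0.472 = 387.7
Other denominator terms total 342
refusal or break-off = 387.7 − 342 ≈ 46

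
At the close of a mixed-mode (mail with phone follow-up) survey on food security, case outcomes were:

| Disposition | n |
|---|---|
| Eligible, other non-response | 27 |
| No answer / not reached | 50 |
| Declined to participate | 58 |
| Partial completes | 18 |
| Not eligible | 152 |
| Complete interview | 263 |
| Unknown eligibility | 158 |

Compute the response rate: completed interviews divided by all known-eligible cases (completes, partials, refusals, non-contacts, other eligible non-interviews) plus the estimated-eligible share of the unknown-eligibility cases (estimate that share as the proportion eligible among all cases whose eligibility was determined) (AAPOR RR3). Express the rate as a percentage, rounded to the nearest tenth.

49.5%

Numerator: 263
Eligible (known): 263 + 18 + 58 + 50 + 27 = 416
e = 416 / (416 + 152) = 416 / 568 = 0.7324
Eligible share of unknowns: 0.7324 × 158 = 115.72
Denom: 416 + 115.72 = 531.72
RR3 = 263 / 531.72 = 0.4946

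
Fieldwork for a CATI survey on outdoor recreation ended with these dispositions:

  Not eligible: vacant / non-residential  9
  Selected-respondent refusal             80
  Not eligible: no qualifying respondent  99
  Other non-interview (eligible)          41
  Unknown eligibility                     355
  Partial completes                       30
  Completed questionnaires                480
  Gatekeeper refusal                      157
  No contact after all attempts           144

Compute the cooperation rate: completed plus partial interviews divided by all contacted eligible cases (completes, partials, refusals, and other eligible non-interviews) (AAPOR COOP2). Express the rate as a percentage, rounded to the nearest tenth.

64.7%

Refusal or break-off = 157 + 80 = 237
Not eligible = 99 + 9 = 108
Numerator → 480 + 30 = 510
Base → 480 + 30 + 237 + 41 = 788
COOP2 = 510 / 788 = 0.6472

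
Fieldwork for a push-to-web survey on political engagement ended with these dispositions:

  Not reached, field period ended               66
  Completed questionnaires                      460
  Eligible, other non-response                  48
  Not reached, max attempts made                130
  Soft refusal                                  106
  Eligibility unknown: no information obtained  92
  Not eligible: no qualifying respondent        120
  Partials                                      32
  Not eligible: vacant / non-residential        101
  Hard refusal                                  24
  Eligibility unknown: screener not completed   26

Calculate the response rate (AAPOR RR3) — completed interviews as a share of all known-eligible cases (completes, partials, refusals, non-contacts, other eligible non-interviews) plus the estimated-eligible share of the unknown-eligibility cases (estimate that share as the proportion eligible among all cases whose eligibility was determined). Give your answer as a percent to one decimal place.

47.9%

Refused = 24 + 106 = 130
No contact after all attempts = 66 + 130 = 196
Unknown if eligible = 26 + 92 = 118
Screened out, ineligible = 120 + 101 = 221
Top: 460
Determined eligible: 460 + 32 + 130 + 196 + 48 = 866
e = 866 / (866 + 221) = 866 / 1087 = 0.7967
e × U: 0.7967 × 118 = 94.01
Base: 866 + 94.01 = 960.01
RR3 = 460 / 960.01 = 0.4792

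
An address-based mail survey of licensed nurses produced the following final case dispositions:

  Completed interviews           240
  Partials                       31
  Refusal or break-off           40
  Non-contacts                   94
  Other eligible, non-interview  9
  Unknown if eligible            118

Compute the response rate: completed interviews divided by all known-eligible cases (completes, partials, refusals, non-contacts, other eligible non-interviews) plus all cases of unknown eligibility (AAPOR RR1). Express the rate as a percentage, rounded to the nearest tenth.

Top → 240
Base → 240 + 31 + 40 + 94 + 9 + 118 = 532
RR1 = 240 / 532 = 0.4511

45.1%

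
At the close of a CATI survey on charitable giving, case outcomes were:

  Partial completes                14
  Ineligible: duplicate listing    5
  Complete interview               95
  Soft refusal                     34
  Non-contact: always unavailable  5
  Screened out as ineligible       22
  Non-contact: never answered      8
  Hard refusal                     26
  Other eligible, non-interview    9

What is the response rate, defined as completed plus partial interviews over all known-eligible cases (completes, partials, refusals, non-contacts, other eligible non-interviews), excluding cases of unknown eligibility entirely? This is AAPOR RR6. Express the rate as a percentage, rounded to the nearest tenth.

Declined to participate = 26 + 34 = 60
Non-contacts = 8 + 5 = 13
Not eligible = 22 + 5 = 27
Top = 95 + 14 = 109
Denominator = 95 + 14 + 60 + 13 + 9 = 191
RR6 = 109 / 191 = 0.5707

57.1%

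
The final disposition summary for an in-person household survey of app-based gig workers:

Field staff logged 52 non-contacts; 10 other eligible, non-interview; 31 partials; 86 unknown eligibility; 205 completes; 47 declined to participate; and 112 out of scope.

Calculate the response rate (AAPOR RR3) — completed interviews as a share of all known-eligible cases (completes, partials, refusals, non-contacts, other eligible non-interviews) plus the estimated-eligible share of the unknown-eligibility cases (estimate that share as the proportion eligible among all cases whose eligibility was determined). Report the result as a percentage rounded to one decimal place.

50.0%

Numerator → 205
Eligible (known) → 205 + 31 + 47 + 52 + 10 = 345
e = 345 / (345 + 112) = 345 / 457 = 0.7549
e × U → 0.7549 × 86 = 64.92
Denom → 345 + 64.92 = 409.92
RR3 = 205 / 409.92 = 0.5001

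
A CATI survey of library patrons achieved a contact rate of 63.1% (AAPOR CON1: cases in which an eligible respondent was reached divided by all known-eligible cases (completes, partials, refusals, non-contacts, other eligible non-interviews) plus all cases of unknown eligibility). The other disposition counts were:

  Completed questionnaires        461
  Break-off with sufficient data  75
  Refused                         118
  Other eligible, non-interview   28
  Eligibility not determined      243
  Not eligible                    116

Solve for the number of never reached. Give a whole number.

Num: 461 + 75 + 118 + 28 = 682
CON1 = 682 / D = 0.631
D = 682 / 0.631 = 1080.8
Other denominator terms total 925
never reached = 1080.8 − 925 ≈ 156

156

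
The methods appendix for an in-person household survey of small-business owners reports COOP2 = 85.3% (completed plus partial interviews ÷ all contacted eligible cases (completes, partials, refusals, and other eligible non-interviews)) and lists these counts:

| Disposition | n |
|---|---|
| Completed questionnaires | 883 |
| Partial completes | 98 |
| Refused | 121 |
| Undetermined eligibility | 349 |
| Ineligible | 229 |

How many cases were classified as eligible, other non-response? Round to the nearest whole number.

Top → 883 + 98 = 981
COOP2 = 981 / D = 0.853
D = 981 / 0.853 = 1150.1
Other denominator terms total 1102
eligible, other non-response = 1150.1 − 1102 ≈ 48

48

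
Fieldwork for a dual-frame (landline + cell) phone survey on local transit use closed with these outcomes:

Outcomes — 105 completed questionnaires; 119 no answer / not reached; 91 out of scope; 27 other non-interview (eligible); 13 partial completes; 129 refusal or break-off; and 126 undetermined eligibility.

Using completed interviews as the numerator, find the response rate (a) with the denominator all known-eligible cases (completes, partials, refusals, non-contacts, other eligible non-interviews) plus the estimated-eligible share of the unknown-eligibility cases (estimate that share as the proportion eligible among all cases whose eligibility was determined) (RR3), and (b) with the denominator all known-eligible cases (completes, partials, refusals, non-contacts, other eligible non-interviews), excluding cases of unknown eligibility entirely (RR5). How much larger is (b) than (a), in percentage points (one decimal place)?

Num = 105
Determined eligible = 105 + 13 + 129 + 119 + 27 = 393
e = 393 / (393 + 91) = 393 / 484 = 0.8120
e × U = 0.8120 × 126 = 102.31
Denom = 393 + 102.31 = 495.31
RR3 = 105 / 495.31 = 0.2120
Denom = 105 + 13 + 129 + 119 + 27 = 393
RR5 = 105 / 393 = 0.2672
Difference = 26.72 − 21.20 = 5.52 percentage points

5.5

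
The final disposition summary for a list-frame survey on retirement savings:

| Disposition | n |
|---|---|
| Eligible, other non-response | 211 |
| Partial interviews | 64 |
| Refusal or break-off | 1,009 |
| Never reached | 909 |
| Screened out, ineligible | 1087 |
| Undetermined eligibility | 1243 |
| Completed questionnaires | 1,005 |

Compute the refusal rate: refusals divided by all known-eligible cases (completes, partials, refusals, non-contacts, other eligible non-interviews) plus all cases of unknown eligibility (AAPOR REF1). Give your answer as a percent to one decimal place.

Numerator: 1009
Base: 1005 + 64 + 1009 + 909 + 211 + 1243 = 4441
REF1 = 1009 / 4441 = 0.2272

22.7%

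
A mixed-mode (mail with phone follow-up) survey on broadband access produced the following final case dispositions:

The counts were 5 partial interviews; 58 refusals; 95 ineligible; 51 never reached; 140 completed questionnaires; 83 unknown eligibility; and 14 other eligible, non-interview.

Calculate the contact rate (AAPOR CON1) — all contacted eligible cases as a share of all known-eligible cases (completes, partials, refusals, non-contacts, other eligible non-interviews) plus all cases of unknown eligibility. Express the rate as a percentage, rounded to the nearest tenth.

61.8%

Top → 140 + 5 + 58 + 14 = 217
Denom → 140 + 5 + 58 + 51 + 14 + 83 = 351
CON1 = 217 / 351 = 0.6182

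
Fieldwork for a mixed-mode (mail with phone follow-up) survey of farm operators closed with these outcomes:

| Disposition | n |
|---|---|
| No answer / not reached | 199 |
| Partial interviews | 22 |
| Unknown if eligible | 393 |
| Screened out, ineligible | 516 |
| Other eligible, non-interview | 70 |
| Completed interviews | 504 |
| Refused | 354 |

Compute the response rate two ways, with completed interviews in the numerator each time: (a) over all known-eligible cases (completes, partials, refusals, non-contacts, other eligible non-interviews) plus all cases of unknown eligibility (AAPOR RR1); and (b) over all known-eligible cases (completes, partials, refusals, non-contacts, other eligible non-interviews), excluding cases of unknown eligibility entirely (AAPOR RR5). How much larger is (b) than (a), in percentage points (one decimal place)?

11.2

Numerator → 504
Denominator → 504 + 22 + 354 + 199 + 70 + 393 = 1542
RR1 = 504 / 1542 = 0.3268
Denominator → 504 + 22 + 354 + 199 + 70 = 1149
RR5 = 504 / 1149 = 0.4386
Difference = 43.86 − 32.68 = 11.18 percentage points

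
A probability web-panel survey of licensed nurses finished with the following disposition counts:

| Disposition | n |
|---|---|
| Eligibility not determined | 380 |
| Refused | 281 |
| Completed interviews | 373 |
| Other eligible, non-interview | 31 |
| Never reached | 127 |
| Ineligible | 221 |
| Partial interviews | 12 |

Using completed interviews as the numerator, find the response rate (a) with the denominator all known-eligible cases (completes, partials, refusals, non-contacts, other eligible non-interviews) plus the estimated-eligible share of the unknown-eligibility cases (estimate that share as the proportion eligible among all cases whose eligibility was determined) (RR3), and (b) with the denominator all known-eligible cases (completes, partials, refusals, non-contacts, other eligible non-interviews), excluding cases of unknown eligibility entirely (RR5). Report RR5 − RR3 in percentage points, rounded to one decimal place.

12.1

Numerator = 373
Determined eligible = 373 + 12 + 281 + 127 + 31 = 824
e = 824 / (824 + 221) = 824 / 1045 = 0.7885
Estimated eligible among unknowns = 0.7885 × 380 = 299.63
Denominator = 824 + 299.63 = 1123.63
RR3 = 373 / 1123.63 = 0.3320
Denominator = 373 + 12 + 281 + 127 + 31 = 824
RR5 = 373 / 824 = 0.4527
Difference = 45.27 − 33.20 = 12.07 percentage points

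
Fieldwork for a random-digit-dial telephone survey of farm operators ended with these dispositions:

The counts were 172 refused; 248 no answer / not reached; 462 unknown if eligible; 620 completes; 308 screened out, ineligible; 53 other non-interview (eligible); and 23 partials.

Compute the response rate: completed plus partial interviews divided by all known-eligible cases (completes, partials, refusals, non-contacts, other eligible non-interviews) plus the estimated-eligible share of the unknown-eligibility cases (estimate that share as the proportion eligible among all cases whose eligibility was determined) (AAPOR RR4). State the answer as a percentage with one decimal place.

Numerator: 620 + 23 = 643
Known eligible: 620 + 23 + 172 + 248 + 53 = 1116
e = 1116 / (1116 + 308) = 1116 / 1424 = 0.7837
e × U: 0.7837 × 462 = 362.07
Denom: 1116 + 362.07 = 1478.07
RR4 = 643 / 1478.07 = 0.4350

43.5%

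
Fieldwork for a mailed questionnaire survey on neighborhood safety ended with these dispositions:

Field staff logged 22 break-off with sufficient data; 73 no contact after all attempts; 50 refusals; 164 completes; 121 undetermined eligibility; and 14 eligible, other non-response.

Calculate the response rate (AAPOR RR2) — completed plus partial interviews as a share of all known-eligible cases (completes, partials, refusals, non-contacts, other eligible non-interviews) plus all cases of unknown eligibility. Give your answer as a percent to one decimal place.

41.9%

Top = 164 + 22 = 186
Denominator = 164 + 22 + 50 + 73 + 14 + 121 = 444
RR2 = 186 / 444 = 0.4189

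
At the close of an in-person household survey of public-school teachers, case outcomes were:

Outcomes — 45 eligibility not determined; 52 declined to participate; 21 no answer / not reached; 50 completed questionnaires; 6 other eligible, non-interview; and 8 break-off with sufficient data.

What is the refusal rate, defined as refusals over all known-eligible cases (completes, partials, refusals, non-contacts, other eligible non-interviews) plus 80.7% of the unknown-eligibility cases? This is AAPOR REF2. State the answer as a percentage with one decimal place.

Num = 52
Eligible (known) = 50 + 8 + 52 + 21 + 6 = 137
Estimated eligible among unknowns = 0.8070 × 45 = 36.32
Denom = 137 + 36.32 = 173.32
REF2 = 52 / 173.32 = 0.3000

30.0%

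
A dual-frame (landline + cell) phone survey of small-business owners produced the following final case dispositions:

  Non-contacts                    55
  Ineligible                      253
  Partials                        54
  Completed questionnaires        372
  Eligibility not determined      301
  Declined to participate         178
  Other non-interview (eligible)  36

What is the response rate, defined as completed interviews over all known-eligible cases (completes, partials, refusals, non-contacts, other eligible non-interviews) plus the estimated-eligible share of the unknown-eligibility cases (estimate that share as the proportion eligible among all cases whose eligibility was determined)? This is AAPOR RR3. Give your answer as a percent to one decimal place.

40.6%

Num: 372
Determined eligible: 372 + 54 + 178 + 55 + 36 = 695
e = 695 / (695 + 253) = 695 / 948 = 0.7331
Eligible share of unknowns: 0.7331 × 301 = 220.66
Denominator: 695 + 220.66 = 915.66
RR3 = 372 / 915.66 = 0.4063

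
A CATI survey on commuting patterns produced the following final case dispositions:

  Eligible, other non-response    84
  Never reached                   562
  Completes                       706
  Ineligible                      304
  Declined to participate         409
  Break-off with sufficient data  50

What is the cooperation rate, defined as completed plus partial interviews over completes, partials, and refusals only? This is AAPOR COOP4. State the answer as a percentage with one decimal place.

Numerator → 706 + 50 = 756
Denominator → 706 + 50 + 409 = 1165
COOP4 = 756 / 1165 = 0.6489

64.9%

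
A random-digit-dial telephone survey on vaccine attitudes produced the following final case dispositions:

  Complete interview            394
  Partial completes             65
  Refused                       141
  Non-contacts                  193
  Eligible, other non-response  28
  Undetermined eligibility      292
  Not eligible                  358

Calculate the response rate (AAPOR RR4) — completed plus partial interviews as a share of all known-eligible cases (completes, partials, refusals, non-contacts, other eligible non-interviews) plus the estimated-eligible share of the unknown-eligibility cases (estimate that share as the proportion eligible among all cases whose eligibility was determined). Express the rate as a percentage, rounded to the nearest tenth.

44.8%

Num: 394 + 65 = 459
Determined eligible: 394 + 65 + 141 + 193 + 28 = 821
e = 821 / (821 + 358) = 821 / 1179 = 0.6964
Eligible share of unknowns: 0.6964 × 292 = 203.35
Base: 821 + 203.35 = 1024.35
RR4 = 459 / 1024.35 = 0.4481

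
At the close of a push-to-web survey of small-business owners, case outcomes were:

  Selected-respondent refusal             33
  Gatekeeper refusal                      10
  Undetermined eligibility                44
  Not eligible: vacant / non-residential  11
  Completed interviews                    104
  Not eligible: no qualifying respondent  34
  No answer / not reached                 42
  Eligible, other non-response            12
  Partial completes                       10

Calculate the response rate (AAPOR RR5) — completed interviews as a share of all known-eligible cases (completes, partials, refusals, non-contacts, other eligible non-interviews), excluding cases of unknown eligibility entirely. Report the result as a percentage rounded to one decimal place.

Declined to participate = 10 + 33 = 43
Not eligible = 34 + 11 = 45
Numerator: 104
Base: 104 + 10 + 43 + 42 + 12 = 211
RR5 = 104 / 211 = 0.4929

49.3%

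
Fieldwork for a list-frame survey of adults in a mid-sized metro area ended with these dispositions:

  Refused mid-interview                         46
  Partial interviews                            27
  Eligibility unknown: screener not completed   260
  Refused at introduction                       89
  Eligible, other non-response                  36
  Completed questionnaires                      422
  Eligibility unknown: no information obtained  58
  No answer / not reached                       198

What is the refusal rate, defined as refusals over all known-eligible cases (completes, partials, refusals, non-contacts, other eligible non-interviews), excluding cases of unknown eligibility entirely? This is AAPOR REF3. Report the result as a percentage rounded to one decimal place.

16.5%

Refused = 89 + 46 = 135
Undetermined eligibility = 260 + 58 = 318
Numerator → 135
Base → 422 + 27 + 135 + 198 + 36 = 818
REF3 = 135 / 818 = 0.1650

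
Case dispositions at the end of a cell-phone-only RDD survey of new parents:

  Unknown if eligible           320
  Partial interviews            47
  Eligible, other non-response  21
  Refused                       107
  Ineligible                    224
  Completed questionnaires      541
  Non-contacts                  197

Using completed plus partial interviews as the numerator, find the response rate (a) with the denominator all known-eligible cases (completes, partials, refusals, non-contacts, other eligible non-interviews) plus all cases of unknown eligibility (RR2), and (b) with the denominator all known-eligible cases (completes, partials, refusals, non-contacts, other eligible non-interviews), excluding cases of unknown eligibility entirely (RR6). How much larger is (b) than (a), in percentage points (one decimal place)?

16.7

Num → 541 + 47 = 588
Denom → 541 + 47 + 107 + 197 + 21 + 320 = 1233
RR2 = 588 / 1233 = 0.4769
Denom → 541 + 47 + 107 + 197 + 21 = 913
RR6 = 588 / 913 = 0.6440
Difference = 64.40 − 47.69 = 16.71 percentage points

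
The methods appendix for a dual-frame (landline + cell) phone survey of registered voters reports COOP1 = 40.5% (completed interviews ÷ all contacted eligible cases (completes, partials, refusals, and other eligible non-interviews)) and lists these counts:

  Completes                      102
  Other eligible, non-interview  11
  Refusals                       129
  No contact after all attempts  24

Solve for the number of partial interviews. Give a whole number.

10

COOP1 = 102 / D = 0.405
D = 102 / 0.405 = 251.9
Remaining denominator categories sum to 242
partial interviews = 251.9 − 242 ≈ 10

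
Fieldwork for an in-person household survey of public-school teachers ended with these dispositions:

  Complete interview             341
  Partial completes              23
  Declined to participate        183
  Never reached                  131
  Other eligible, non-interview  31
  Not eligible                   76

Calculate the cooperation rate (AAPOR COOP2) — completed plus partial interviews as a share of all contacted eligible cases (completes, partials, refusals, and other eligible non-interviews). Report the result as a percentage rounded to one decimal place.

63.0%

Top: 341 + 23 = 364
Denominator: 341 + 23 + 183 + 31 = 578
COOP2 = 364 / 578 = 0.6298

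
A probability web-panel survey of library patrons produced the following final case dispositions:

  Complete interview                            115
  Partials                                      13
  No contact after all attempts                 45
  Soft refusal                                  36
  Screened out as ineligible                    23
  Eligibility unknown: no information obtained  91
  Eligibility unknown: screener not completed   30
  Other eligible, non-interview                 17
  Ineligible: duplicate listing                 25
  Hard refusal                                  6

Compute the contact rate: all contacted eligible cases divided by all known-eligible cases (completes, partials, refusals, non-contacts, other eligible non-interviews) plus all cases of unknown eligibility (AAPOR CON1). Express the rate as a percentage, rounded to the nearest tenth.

53.0%

Refusal or break-off = 6 + 36 = 42
Eligibility not determined = 30 + 91 = 121
Screened out, ineligible = 23 + 25 = 48
Num → 115 + 13 + 42 + 17 = 187
Base → 115 + 13 + 42 + 45 + 17 + 121 = 353
CON1 = 187 / 353 = 0.5297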